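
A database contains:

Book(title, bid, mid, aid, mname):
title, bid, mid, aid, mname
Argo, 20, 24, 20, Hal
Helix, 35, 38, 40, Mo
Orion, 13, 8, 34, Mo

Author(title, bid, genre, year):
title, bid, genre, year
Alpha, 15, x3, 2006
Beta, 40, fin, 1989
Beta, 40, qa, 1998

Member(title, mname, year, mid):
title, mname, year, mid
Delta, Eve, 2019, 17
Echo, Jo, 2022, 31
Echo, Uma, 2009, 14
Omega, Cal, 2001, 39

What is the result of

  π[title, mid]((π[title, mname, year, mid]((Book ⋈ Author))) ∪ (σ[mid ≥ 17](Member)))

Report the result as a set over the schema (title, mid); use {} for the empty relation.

{(Delta, 17), (Echo, 31), (Omega, 39)}

Book ⋈ Author (natural join on title, bid): {}
π[title, mname, year, mid]: project onto (title, mname, year, mid) → {}
Filtering on mid ≥ 17 leaves {(Delta, Eve, 2019, 17), (Echo, Jo, 2022, 31), (Omega, Cal, 2001, 39)}.
Taking the union: {(Delta, Eve, 2019, 17), (Echo, Jo, 2022, 31), (Omega, Cal, 2001, 39)}
π[title, mid]: project onto (title, mid) → {(Delta, 17), (Echo, 31), (Omega, 39)}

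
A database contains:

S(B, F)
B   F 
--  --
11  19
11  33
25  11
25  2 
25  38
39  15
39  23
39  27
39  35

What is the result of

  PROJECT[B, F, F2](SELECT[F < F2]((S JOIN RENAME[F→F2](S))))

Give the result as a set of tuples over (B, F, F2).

{(11, 19, 33), (25, 11, 38), (25, 2, 11), (25, 2, 38), (39, 15, 23), (39, 15, 27), (39, 15, 35), (39, 23, 27), (39, 23, 35), (39, 27, 35)}

ρ[F→F2]: schema becomes (B, F2); tuples unchanged.
Natural join on B: {(11, 19, 19), (11, 19, 33), (11, 33, 19), (11, 33, 33), (25, 11, 11), (25, 11, 2), (25, 11, 38), (25, 2, 11), (25, 2, 2), (25, 2, 38), (25, 38, 11), (25, 38, 2), (25, 38, 38), (39, 15, 15), (39, 15, 23), (39, 15, 27), (39, 15, 35), (39, 23, 15), (39, 23, 23), (39, 23, 27), (39, 23, 35), (39, 27, 15), (39, 27, 23), (39, 27, 27), (39, 27, 35), (39, 35, 15), (39, 35, 23), (39, 35, 27), (39, 35, 35)}
σ[F < F2]: keep tuples satisfying F < F2 → {(11, 19, 33), (25, 11, 38), (25, 2, 11), (25, 2, 38), (39, 15, 23), (39, 15, 27), (39, 15, 35), (39, 23, 27), (39, 23, 35), (39, 27, 35)}
Projecting to B, F, F2: {(11, 19, 33), (25, 11, 38), (25, 2, 11), (25, 2, 38), (39, 15, 23), (39, 15, 27), (39, 15, 35), (39, 23, 27), (39, 23, 35), (39, 27, 35)}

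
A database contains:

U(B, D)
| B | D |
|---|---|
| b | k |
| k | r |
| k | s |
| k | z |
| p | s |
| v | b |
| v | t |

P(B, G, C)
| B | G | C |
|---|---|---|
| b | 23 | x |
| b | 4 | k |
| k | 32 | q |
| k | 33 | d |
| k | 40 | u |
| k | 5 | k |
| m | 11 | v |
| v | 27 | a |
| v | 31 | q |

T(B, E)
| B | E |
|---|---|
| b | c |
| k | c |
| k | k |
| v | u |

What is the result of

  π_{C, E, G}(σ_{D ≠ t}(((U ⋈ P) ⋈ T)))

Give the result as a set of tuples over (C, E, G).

{(a, u, 27), (d, c, 33), (d, k, 33), (k, c, 4), (k, c, 5), (k, k, 5), (q, c, 32), (q, k, 32), (q, u, 31), (u, c, 40), (u, k, 40), (x, c, 23)}

Natural join on B: {(b, k, 23, x), (b, k, 4, k), (k, r, 32, q), (k, r, 33, d), (k, r, 40, u), (k, r, 5, k), (k, s, 32, q), (k, s, 33, d), (k, s, 40, u), (k, s, 5, k), (k, z, 32, q), (k, z, 33, d), (k, z, 40, u), (k, z, 5, k), (v, b, 27, a), (v, b, 31, q), (v, t, 27, a), (v, t, 31, q)}
Natural join on B: {(b, k, 23, x, c), (b, k, 4, k, c), (k, r, 32, q, c), (k, r, 32, q, k), (k, r, 33, d, c), (k, r, 33, d, k), (k, r, 40, u, c), (k, r, 40, u, k), (k, r, 5, k, c), (k, r, 5, k, k), (k, s, 32, q, c), (k, s, 32, q, k), (k, s, 33, d, c), (k, s, 33, d, k), (k, s, 40, u, c), (k, s, 40, u, k), (k, s, 5, k, c), (k, s, 5, k, k), (k, z, 32, q, c), (k, z, 32, q, k), (k, z, 33, d, c), (k, z, 33, d, k), (k, z, 40, u, c), (k, z, 40, u, k), (k, z, 5, k, c), (k, z, 5, k, k), (v, b, 27, a, u), (v, b, 31, q, u), (v, t, 27, a, u), (v, t, 31, q, u)}
Filtering on D ≠ t leaves {(b, k, 23, x, c), (b, k, 4, k, c), (k, r, 32, q, c), (k, r, 32, q, k), (k, r, 33, d, c), (k, r, 33, d, k), (k, r, 40, u, c), (k, r, 40, u, k), (k, r, 5, k, c), (k, r, 5, k, k), (k, s, 32, q, c), (k, s, 32, q, k), (k, s, 33, d, c), (k, s, 33, d, k), (k, s, 40, u, c), (k, s, 40, u, k), (k, s, 5, k, c), (k, s, 5, k, k), (k, z, 32, q, c), (k, z, 32, q, k), (k, z, 33, d, c), (k, z, 33, d, k), (k, z, 40, u, c), (k, z, 40, u, k), (k, z, 5, k, c), (k, z, 5, k, k), (v, b, 27, a, u), (v, b, 31, q, u)}.
π[C, E, G]: project onto (C, E, G) (16 duplicate(s) eliminated) → {(a, u, 27), (d, c, 33), (d, k, 33), (k, c, 4), (k, c, 5), (k, k, 5), (q, c, 32), (q, k, 32), (q, u, 31), (u, c, 40), (u, k, 40), (x, c, 23)}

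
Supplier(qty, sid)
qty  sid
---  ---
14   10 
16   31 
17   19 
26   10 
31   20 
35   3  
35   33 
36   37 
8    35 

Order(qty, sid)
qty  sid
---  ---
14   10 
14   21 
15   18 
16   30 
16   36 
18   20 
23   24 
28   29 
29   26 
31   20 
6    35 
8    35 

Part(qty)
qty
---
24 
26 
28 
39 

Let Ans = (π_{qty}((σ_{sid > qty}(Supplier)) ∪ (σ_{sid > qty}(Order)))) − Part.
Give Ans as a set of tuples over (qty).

Filtering on sid > qty leaves {(16, 31), (17, 19), (36, 37), (8, 35)}.
Filtering on sid > qty leaves {(14, 21), (15, 18), (16, 30), (16, 36), (18, 20), (23, 24), (28, 29), (6, 35), (8, 35)}.
Union: {(16, 31), (17, 19), (36, 37), (8, 35)} with {(14, 21), (15, 18), (16, 30), (16, 36), (18, 20), (23, 24), (28, 29), (6, 35), (8, 35)} → {(14, 21), (15, 18), (16, 30), (16, 31), (16, 36), (17, 19), (18, 20), (23, 24), (28, 29), (36, 37), (6, 35), (8, 35)}
π_{qty} gives {14, 15, 16, 17, 18, 23, 28, 36, 6, 8} (2 duplicate(s) eliminated).
Difference: {14, 15, 16, 17, 18, 23, 28, 36, 6, 8} with {24, 26, 28, 39} → {14, 15, 16, 17, 18, 23, 36, 6, 8}

{14, 15, 16, 17, 18, 23, 36, 6, 8}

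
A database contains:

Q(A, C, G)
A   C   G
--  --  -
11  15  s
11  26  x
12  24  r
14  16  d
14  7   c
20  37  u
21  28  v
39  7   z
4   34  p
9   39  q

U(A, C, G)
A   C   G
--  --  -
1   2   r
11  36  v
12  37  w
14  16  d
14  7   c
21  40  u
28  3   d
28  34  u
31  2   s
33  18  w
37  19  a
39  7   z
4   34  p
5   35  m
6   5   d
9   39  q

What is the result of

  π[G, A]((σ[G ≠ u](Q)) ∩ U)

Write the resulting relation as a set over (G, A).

{(c, 14), (d, 14), (p, 4), (q, 9), (z, 39)}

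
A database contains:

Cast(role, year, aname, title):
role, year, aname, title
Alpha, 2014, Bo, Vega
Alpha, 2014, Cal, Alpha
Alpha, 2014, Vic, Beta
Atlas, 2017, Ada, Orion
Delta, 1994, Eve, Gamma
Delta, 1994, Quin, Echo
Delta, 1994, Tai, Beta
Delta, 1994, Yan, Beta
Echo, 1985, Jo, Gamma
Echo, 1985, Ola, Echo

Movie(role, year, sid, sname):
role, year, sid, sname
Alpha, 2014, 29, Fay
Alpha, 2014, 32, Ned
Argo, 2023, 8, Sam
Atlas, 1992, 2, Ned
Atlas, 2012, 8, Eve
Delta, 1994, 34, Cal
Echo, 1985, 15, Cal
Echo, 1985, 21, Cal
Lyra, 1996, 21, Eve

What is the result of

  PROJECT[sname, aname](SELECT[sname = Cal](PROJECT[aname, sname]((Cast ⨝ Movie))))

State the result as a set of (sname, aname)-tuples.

Cast ⋈ Movie (natural join on role, year): {(Alpha, 2014, Bo, Vega, 29, Fay), (Alpha, 2014, Bo, Vega, 32, Ned), (Alpha, 2014, Cal, Alpha, 29, Fay), (Alpha, 2014, Cal, Alpha, 32, Ned), (Alpha, 2014, Vic, Beta, 29, Fay), (Alpha, 2014, Vic, Beta, 32, Ned), (Delta, 1994, Eve, Gamma, 34, Cal), (Delta, 1994, Quin, Echo, 34, Cal), (Delta, 1994, Tai, Beta, 34, Cal), (Delta, 1994, Yan, Beta, 34, Cal), (Echo, 1985, Jo, Gamma, 15, Cal), (Echo, 1985, Jo, Gamma, 21, Cal), (Echo, 1985, Ola, Echo, 15, Cal), (Echo, 1985, Ola, Echo, 21, Cal)}
Keep only column(s) aname, sname (2 duplicate(s) eliminated): {(Bo, Fay), (Bo, Ned), (Cal, Fay), (Cal, Ned), (Eve, Cal), (Jo, Cal), (Ola, Cal), (Quin, Cal), (Tai, Cal), (Vic, Fay), (Vic, Ned), (Yan, Cal)}
Selection sname = Cal: {(Eve, Cal), (Jo, Cal), (Ola, Cal), (Quin, Cal), (Tai, Cal), (Yan, Cal)}
Keep only column(s) sname, aname: {(Cal, Eve), (Cal, Jo), (Cal, Ola), (Cal, Quin), (Cal, Tai), (Cal, Yan)}

{(Cal, Eve), (Cal, Jo), (Cal, Ola), (Cal, Quin), (Cal, Tai), (Cal, Yan)}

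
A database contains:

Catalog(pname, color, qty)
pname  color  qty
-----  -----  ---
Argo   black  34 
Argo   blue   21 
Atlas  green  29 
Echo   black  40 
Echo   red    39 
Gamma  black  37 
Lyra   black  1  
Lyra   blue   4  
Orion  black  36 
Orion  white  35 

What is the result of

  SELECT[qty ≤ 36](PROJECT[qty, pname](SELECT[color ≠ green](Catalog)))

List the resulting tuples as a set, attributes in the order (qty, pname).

σ[color ≠ green]: keep tuples satisfying color ≠ green → {(Argo, black, 34), (Argo, blue, 21), (Echo, black, 40), (Echo, red, 39), (Gamma, black, 37), (Lyra, black, 1), (Lyra, blue, 4), (Orion, black, 36), (Orion, white, 35)}
π[qty, pname]: project onto (qty, pname) → {(1, Lyra), (21, Argo), (34, Argo), (35, Orion), (36, Orion), (37, Gamma), (39, Echo), (4, Lyra), (40, Echo)}
σ[qty ≤ 36]: keep tuples satisfying qty ≤ 36 → {(1, Lyra), (21, Argo), (34, Argo), (35, Orion), (36, Orion), (4, Lyra)}

{(1, Lyra), (21, Argo), (34, Argo), (35, Orion), (36, Orion), (4, Lyra)}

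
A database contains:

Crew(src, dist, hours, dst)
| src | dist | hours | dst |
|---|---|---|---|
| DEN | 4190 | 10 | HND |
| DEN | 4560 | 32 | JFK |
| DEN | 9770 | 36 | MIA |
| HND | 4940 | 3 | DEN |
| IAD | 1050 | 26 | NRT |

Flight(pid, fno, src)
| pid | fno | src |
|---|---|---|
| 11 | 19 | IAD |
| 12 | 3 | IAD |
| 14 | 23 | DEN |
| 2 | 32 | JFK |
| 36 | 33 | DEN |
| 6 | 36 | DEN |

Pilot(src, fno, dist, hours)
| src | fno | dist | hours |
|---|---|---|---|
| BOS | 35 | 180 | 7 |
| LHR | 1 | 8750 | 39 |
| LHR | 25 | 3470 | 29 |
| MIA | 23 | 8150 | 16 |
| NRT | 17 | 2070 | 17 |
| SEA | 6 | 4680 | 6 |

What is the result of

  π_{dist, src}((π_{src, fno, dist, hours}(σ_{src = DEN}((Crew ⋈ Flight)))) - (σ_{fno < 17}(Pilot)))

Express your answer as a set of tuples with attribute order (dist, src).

Crew ⋈ Flight (natural join on src): {(DEN, 4190, 10, HND, 14, 23), (DEN, 4190, 10, HND, 36, 33), (DEN, 4190, 10, HND, 6, 36), (DEN, 4560, 32, JFK, 14, 23), (DEN, 4560, 32, JFK, 36, 33), (DEN, 4560, 32, JFK, 6, 36), (DEN, 9770, 36, MIA, 14, 23), (DEN, 9770, 36, MIA, 36, 33), (DEN, 9770, 36, MIA, 6, 36), (IAD, 1050, 26, NRT, 11, 19), (IAD, 1050, 26, NRT, 12, 3)}
Filtering on src = DEN leaves {(DEN, 4190, 10, HND, 14, 23), (DEN, 4190, 10, HND, 36, 33), (DEN, 4190, 10, HND, 6, 36), (DEN, 4560, 32, JFK, 14, 23), (DEN, 4560, 32, JFK, 36, 33), (DEN, 4560, 32, JFK, 6, 36), (DEN, 9770, 36, MIA, 14, 23), (DEN, 9770, 36, MIA, 36, 33), (DEN, 9770, 36, MIA, 6, 36)}.
Keep only column(s) src, fno, dist, hours: {(DEN, 23, 4190, 10), (DEN, 23, 4560, 32), (DEN, 23, 9770, 36), (DEN, 33, 4190, 10), (DEN, 33, 4560, 32), (DEN, 33, 9770, 36), (DEN, 36, 4190, 10), (DEN, 36, 4560, 32), (DEN, 36, 9770, 36)}
Filtering on fno < 17 leaves {(LHR, 1, 8750, 39), (SEA, 6, 4680, 6)}.
Set difference of the two operands is {(DEN, 23, 4190, 10), (DEN, 23, 4560, 32), (DEN, 23, 9770, 36), (DEN, 33, 4190, 10), (DEN, 33, 4560, 32), (DEN, 33, 9770, 36), (DEN, 36, 4190, 10), (DEN, 36, 4560, 32), (DEN, 36, 9770, 36)}.
Keep only column(s) dist, src (6 duplicate(s) eliminated): {(4190, DEN), (4560, DEN), (9770, DEN)}

{(4190, DEN), (4560, DEN), (9770, DEN)}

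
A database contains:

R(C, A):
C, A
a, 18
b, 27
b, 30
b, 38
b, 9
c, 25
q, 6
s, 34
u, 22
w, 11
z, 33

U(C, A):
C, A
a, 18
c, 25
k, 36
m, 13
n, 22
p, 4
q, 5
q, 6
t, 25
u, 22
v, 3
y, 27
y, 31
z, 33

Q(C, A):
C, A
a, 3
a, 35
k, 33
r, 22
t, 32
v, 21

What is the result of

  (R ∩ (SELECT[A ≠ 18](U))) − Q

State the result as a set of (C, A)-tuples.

{(c, 25), (q, 6), (u, 22), (z, 33)}

Filtering on A ≠ 18 leaves {(c, 25), (k, 36), (m, 13), (n, 22), (p, 4), (q, 5), (q, 6), (t, 25), (u, 22), (v, 3), (y, 27), (y, 31), (z, 33)}.
Set intersection of the two operands is {(c, 25), (q, 6), (u, 22), (z, 33)}.
Set difference of the two operands is {(c, 25), (q, 6), (u, 22), (z, 33)}.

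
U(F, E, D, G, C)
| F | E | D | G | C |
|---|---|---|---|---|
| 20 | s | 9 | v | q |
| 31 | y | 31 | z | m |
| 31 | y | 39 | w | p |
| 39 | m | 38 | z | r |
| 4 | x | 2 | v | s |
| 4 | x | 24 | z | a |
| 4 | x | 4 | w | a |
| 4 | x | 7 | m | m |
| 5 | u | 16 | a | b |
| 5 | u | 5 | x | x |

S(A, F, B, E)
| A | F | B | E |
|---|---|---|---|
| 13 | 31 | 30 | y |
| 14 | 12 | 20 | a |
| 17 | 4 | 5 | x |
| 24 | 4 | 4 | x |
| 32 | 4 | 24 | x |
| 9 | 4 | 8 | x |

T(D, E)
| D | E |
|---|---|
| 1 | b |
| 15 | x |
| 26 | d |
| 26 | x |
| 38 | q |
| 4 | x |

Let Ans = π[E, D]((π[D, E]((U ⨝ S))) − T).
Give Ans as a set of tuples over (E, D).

Natural join on F, E: {(31, y, 31, z, m, 13, 30), (31, y, 39, w, p, 13, 30), (4, x, 2, v, s, 17, 5), (4, x, 2, v, s, 24, 4), (4, x, 2, v, s, 32, 24), (4, x, 2, v, s, 9, 8), (4, x, 24, z, a, 17, 5), (4, x, 24, z, a, 24, 4), (4, x, 24, z, a, 32, 24), (4, x, 24, z, a, 9, 8), (4, x, 4, w, a, 17, 5), (4, x, 4, w, a, 24, 4), (4, x, 4, w, a, 32, 24), (4, x, 4, w, a, 9, 8), (4, x, 7, m, m, 17, 5), (4, x, 7, m, m, 24, 4), (4, x, 7, m, m, 32, 24), (4, x, 7, m, m, 9, 8)}
π[D, E]: project onto (D, E) (12 duplicate(s) eliminated) → {(2, x), (24, x), (31, y), (39, y), (4, x), (7, x)}
Set difference of the two operands is {(2, x), (24, x), (31, y), (39, y), (7, x)}.
π[E, D]: project onto (E, D) → {(x, 2), (x, 24), (x, 7), (y, 31), (y, 39)}

{(x, 2), (x, 24), (x, 7), (y, 31), (y, 39)}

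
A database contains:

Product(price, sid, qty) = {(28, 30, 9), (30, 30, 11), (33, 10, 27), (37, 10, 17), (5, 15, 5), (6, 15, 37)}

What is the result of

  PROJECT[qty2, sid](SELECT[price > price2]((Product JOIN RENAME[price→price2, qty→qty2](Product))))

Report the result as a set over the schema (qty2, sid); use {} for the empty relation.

{(27, 10), (5, 15), (9, 30)}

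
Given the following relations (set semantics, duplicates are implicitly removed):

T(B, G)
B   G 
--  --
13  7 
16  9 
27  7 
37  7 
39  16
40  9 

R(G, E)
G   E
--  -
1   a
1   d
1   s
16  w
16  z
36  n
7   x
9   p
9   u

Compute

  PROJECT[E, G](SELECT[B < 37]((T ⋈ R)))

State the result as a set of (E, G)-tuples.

{(p, 9), (u, 9), (x, 7)}

Joining T and R on G yields {(13, 7, x), (16, 9, p), (16, 9, u), (27, 7, x), (37, 7, x), (39, 16, w), (39, 16, z), (40, 9, p), (40, 9, u)}.
Selection B < 37: {(13, 7, x), (16, 9, p), (16, 9, u), (27, 7, x)}
Keep only column(s) E, G (1 duplicate(s) eliminated): {(p, 9), (u, 9), (x, 7)}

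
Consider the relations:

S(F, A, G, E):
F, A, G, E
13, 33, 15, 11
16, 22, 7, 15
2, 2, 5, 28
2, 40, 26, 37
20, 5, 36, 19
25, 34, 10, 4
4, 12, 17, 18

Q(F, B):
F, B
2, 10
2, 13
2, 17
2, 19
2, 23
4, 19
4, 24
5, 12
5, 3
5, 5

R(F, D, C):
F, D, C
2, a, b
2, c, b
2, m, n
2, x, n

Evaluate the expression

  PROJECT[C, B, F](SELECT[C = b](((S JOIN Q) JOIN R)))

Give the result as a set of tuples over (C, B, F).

S ⋈ Q (natural join on F): {(2, 2, 5, 28, 10), (2, 2, 5, 28, 13), (2, 2, 5, 28, 17), (2, 2, 5, 28, 19), (2, 2, 5, 28, 23), (2, 40, 26, 37, 10), (2, 40, 26, 37, 13), (2, 40, 26, 37, 17), (2, 40, 26, 37, 19), (2, 40, 26, 37, 23), (4, 12, 17, 18, 19), (4, 12, 17, 18, 24)}
(S JOIN Q) ⋈ R (natural join on F): {(2, 2, 5, 28, 10, a, b), (2, 2, 5, 28, 10, c, b), (2, 2, 5, 28, 10, m, n), (2, 2, 5, 28, 10, x, n), (2, 2, 5, 28, 13, a, b), (2, 2, 5, 28, 13, c, b), (2, 2, 5, 28, 13, m, n), (2, 2, 5, 28, 13, x, n), (2, 2, 5, 28, 17, a, b), (2, 2, 5, 28, 17, c, b), (2, 2, 5, 28, 17, m, n), (2, 2, 5, 28, 17, x, n), (2, 2, 5, 28, 19, a, b), (2, 2, 5, 28, 19, c, b), (2, 2, 5, 28, 19, m, n), (2, 2, 5, 28, 19, x, n), (2, 2, 5, 28, 23, a, b), (2, 2, 5, 28, 23, c, b), (2, 2, 5, 28, 23, m, n), (2, 2, 5, 28, 23, x, n), (2, 40, 26, 37, 10, a, b), (2, 40, 26, 37, 10, c, b), (2, 40, 26, 37, 10, m, n), (2, 40, 26, 37, 10, x, n), (2, 40, 26, 37, 13, a, b), (2, 40, 26, 37, 13, c, b), (2, 40, 26, 37, 13, m, n), (2, 40, 26, 37, 13, x, n), (2, 40, 26, 37, 17, a, b), (2, 40, 26, 37, 17, c, b), (2, 40, 26, 37, 17, m, n), (2, 40, 26, 37, 17, x, n), (2, 40, 26, 37, 19, a, b), (2, 40, 26, 37, 19, c, b), (2, 40, 26, 37, 19, m, n), (2, 40, 26, 37, 19, x, n), (2, 40, 26, 37, 23, a, b), (2, 40, 26, 37, 23, c, b), (2, 40, 26, 37, 23, m, n), (2, 40, 26, 37, 23, x, n)}
σ[C = b]: keep tuples satisfying C = b → {(2, 2, 5, 28, 10, a, b), (2, 2, 5, 28, 10, c, b), (2, 2, 5, 28, 13, a, b), (2, 2, 5, 28, 13, c, b), (2, 2, 5, 28, 17, a, b), (2, 2, 5, 28, 17, c, b), (2, 2, 5, 28, 19, a, b), (2, 2, 5, 28, 19, c, b), (2, 2, 5, 28, 23, a, b), (2, 2, 5, 28, 23, c, b), (2, 40, 26, 37, 10, a, b), (2, 40, 26, 37, 10, c, b), (2, 40, 26, 37, 13, a, b), (2, 40, 26, 37, 13, c, b), (2, 40, 26, 37, 17, a, b), (2, 40, 26, 37, 17, c, b), (2, 40, 26, 37, 19, a, b), (2, 40, 26, 37, 19, c, b), (2, 40, 26, 37, 23, a, b), (2, 40, 26, 37, 23, c, b)}
Keep only column(s) C, B, F (15 duplicate(s) eliminated): {(b, 10, 2), (b, 13, 2), (b, 17, 2), (b, 19, 2), (b, 23, 2)}

{(b, 10, 2), (b, 13, 2), (b, 17, 2), (b, 19, 2), (b, 23, 2)}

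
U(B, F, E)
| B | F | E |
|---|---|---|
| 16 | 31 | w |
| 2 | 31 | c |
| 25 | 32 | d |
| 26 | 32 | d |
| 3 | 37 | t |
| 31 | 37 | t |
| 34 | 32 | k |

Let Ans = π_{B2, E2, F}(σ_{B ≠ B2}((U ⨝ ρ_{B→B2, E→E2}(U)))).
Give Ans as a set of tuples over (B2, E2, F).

{(16, w, 31), (2, c, 31), (25, d, 32), (26, d, 32), (3, t, 37), (31, t, 37), (34, k, 32)}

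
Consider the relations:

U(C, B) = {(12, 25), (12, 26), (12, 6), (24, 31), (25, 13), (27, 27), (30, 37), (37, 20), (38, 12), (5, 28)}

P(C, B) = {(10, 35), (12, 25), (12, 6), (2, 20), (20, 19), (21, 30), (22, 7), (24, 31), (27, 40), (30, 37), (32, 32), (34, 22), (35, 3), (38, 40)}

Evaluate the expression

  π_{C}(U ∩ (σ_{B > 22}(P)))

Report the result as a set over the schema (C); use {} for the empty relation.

{12, 24, 30}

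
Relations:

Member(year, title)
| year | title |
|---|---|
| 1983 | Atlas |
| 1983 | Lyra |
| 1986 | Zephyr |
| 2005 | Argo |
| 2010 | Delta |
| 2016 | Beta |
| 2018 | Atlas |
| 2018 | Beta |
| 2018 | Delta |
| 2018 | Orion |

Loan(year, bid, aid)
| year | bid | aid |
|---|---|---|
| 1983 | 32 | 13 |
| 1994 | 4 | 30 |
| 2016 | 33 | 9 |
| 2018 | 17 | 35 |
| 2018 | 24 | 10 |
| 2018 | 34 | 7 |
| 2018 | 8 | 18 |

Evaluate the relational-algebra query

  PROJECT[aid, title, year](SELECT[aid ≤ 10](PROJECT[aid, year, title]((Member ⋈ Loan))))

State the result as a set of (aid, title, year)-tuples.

{(10, Atlas, 2018), (10, Beta, 2018), (10, Delta, 2018), (10, Orion, 2018), (7, Atlas, 2018), (7, Beta, 2018), (7, Delta, 2018), (7, Orion, 2018), (9, Beta, 2016)}

Natural join on year: {(1983, Atlas, 32, 13), (1983, Lyra, 32, 13), (2016, Beta, 33, 9), (2018, Atlas, 17, 35), (2018, Atlas, 24, 10), (2018, Atlas, 34, 7), (2018, Atlas, 8, 18), (2018, Beta, 17, 35), (2018, Beta, 24, 10), (2018, Beta, 34, 7), (2018, Beta, 8, 18), (2018, Delta, 17, 35), (2018, Delta, 24, 10), (2018, Delta, 34, 7), (2018, Delta, 8, 18), (2018, Orion, 17, 35), (2018, Orion, 24, 10), (2018, Orion, 34, 7), (2018, Orion, 8, 18)}
Keep only column(s) aid, year, title: {(10, 2018, Atlas), (10, 2018, Beta), (10, 2018, Delta), (10, 2018, Orion), (13, 1983, Atlas), (13, 1983, Lyra), (18, 2018, Atlas), (18, 2018, Beta), (18, 2018, Delta), (18, 2018, Orion), (35, 2018, Atlas), (35, 2018, Beta), (35, 2018, Delta), (35, 2018, Orion), (7, 2018, Atlas), (7, 2018, Beta), (7, 2018, Delta), (7, 2018, Orion), (9, 2016, Beta)}
σ[aid ≤ 10]: keep tuples satisfying aid ≤ 10 → {(10, 2018, Atlas), (10, 2018, Beta), (10, 2018, Delta), (10, 2018, Orion), (7, 2018, Atlas), (7, 2018, Beta), (7, 2018, Delta), (7, 2018, Orion), (9, 2016, Beta)}
Keep only column(s) aid, title, year: {(10, Atlas, 2018), (10, Beta, 2018), (10, Delta, 2018), (10, Orion, 2018), (7, Atlas, 2018), (7, Beta, 2018), (7, Delta, 2018), (7, Orion, 2018), (9, Beta, 2016)}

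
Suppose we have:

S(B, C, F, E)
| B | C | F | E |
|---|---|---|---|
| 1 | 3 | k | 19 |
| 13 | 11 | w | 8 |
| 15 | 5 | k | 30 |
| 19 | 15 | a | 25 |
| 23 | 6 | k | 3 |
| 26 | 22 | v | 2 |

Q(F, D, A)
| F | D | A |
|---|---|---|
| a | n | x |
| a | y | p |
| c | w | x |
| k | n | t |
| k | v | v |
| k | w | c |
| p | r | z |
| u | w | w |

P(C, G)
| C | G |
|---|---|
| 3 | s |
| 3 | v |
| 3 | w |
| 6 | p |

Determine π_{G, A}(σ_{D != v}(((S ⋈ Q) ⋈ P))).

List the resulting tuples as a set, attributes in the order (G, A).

{(p, c), (p, t), (s, c), (s, t), (v, c), (v, t), (w, c), (w, t)}

S ⋈ Q (natural join on F): {(1, 3, k, 19, n, t), (1, 3, k, 19, v, v), (1, 3, k, 19, w, c), (15, 5, k, 30, n, t), (15, 5, k, 30, v, v), (15, 5, k, 30, w, c), (19, 15, a, 25, n, x), (19, 15, a, 25, y, p), (23, 6, k, 3, n, t), (23, 6, k, 3, v, v), (23, 6, k, 3, w, c)}
(S ⋈ Q) ⋈ P (natural join on C): {(1, 3, k, 19, n, t, s), (1, 3, k, 19, n, t, v), (1, 3, k, 19, n, t, w), (1, 3, k, 19, v, v, s), (1, 3, k, 19, v, v, v), (1, 3, k, 19, v, v, w), (1, 3, k, 19, w, c, s), (1, 3, k, 19, w, c, v), (1, 3, k, 19, w, c, w), (23, 6, k, 3, n, t, p), (23, 6, k, 3, v, v, p), (23, 6, k, 3, w, c, p)}
Apply σ_{D != v}; surviving tuples: {(1, 3, k, 19, n, t, s), (1, 3, k, 19, n, t, v), (1, 3, k, 19, n, t, w), (1, 3, k, 19, w, c, s), (1, 3, k, 19, w, c, v), (1, 3, k, 19, w, c, w), (23, 6, k, 3, n, t, p), (23, 6, k, 3, w, c, p)}
π[G, A]: project onto (G, A) → {(p, c), (p, t), (s, c), (s, t), (v, c), (v, t), (w, c), (w, t)}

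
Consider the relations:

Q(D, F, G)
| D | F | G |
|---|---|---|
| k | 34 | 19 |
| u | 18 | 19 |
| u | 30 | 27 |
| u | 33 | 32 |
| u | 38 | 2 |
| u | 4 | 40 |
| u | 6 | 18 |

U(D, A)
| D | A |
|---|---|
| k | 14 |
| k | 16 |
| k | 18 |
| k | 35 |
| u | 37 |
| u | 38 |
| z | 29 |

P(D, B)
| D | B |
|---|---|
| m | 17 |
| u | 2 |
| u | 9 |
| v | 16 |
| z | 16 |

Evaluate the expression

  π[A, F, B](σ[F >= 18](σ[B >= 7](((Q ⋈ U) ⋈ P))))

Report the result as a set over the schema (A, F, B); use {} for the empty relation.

{(37, 18, 9), (37, 30, 9), (37, 33, 9), (37, 38, 9), (38, 18, 9), (38, 30, 9), (38, 33, 9), (38, 38, 9)}

Q ⋈ U (natural join on D): {(k, 34, 19, 14), (k, 34, 19, 16), (k, 34, 19, 18), (k, 34, 19, 35), (u, 18, 19, 37), (u, 18, 19, 38), (u, 30, 27, 37), (u, 30, 27, 38), (u, 33, 32, 37), (u, 33, 32, 38), (u, 38, 2, 37), (u, 38, 2, 38), (u, 4, 40, 37), (u, 4, 40, 38), (u, 6, 18, 37), (u, 6, 18, 38)}
(Q ⋈ U) ⋈ P (natural join on D): {(u, 18, 19, 37, 2), (u, 18, 19, 37, 9), (u, 18, 19, 38, 2), (u, 18, 19, 38, 9), (u, 30, 27, 37, 2), (u, 30, 27, 37, 9), (u, 30, 27, 38, 2), (u, 30, 27, 38, 9), (u, 33, 32, 37, 2), (u, 33, 32, 37, 9), (u, 33, 32, 38, 2), (u, 33, 32, 38, 9), (u, 38, 2, 37, 2), (u, 38, 2, 37, 9), (u, 38, 2, 38, 2), (u, 38, 2, 38, 9), (u, 4, 40, 37, 2), (u, 4, 40, 37, 9), (u, 4, 40, 38, 2), (u, 4, 40, 38, 9), (u, 6, 18, 37, 2), (u, 6, 18, 37, 9), (u, 6, 18, 38, 2), (u, 6, 18, 38, 9)}
Filtering on B >= 7 leaves {(u, 18, 19, 37, 9), (u, 18, 19, 38, 9), (u, 30, 27, 37, 9), (u, 30, 27, 38, 9), (u, 33, 32, 37, 9), (u, 33, 32, 38, 9), (u, 38, 2, 37, 9), (u, 38, 2, 38, 9), (u, 4, 40, 37, 9), (u, 4, 40, 38, 9), (u, 6, 18, 37, 9), (u, 6, 18, 38, 9)}.
Filtering on F >= 18 leaves {(u, 18, 19, 37, 9), (u, 18, 19, 38, 9), (u, 30, 27, 37, 9), (u, 30, 27, 38, 9), (u, 33, 32, 37, 9), (u, 33, 32, 38, 9), (u, 38, 2, 37, 9), (u, 38, 2, 38, 9)}.
π_{A, F, B} gives {(37, 18, 9), (37, 30, 9), (37, 33, 9), (37, 38, 9), (38, 18, 9), (38, 30, 9), (38, 33, 9), (38, 38, 9)}.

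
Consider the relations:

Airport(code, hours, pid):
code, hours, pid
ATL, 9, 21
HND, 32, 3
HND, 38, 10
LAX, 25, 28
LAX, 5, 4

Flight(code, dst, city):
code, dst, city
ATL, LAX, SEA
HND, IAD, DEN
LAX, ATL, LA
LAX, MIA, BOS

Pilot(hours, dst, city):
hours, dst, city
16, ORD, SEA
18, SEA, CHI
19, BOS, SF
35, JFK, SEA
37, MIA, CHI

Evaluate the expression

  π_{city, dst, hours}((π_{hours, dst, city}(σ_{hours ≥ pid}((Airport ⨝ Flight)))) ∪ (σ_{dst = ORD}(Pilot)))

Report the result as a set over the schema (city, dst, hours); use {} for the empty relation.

Airport ⋈ Flight (natural join on code): {(ATL, 9, 21, LAX, SEA), (HND, 32, 3, IAD, DEN), (HND, 38, 10, IAD, DEN), (LAX, 25, 28, ATL, LA), (LAX, 25, 28, MIA, BOS), (LAX, 5, 4, ATL, LA), (LAX, 5, 4, MIA, BOS)}
Apply σ_{hours ≥ pid}; surviving tuples: {(HND, 32, 3, IAD, DEN), (HND, 38, 10, IAD, DEN), (LAX, 5, 4, ATL, LA), (LAX, 5, 4, MIA, BOS)}
Keep only column(s) hours, dst, city: {(32, IAD, DEN), (38, IAD, DEN), (5, ATL, LA), (5, MIA, BOS)}
Apply σ_{dst = ORD}; surviving tuples: {(16, ORD, SEA)}
Union: {(32, IAD, DEN), (38, IAD, DEN), (5, ATL, LA), (5, MIA, BOS)} with {(16, ORD, SEA)} → {(16, ORD, SEA), (32, IAD, DEN), (38, IAD, DEN), (5, ATL, LA), (5, MIA, BOS)}
Keep only column(s) city, dst, hours: {(BOS, MIA, 5), (DEN, IAD, 32), (DEN, IAD, 38), (LA, ATL, 5), (SEA, ORD, 16)}

{(BOS, MIA, 5), (DEN, IAD, 32), (DEN, IAD, 38), (LA, ATL, 5), (SEA, ORD, 16)}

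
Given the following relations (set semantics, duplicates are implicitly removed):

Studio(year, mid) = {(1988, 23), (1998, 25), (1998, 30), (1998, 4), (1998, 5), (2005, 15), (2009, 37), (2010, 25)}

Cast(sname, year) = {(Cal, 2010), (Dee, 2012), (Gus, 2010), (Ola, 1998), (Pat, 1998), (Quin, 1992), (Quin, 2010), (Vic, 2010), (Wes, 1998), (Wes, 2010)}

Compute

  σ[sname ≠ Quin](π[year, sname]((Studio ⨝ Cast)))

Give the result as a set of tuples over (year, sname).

{(1998, Ola), (1998, Pat), (1998, Wes), (2010, Cal), (2010, Gus), (2010, Vic), (2010, Wes)}

Studio ⋈ Cast (natural join on year): {(1998, 25, Ola), (1998, 25, Pat), (1998, 25, Wes), (1998, 30, Ola), (1998, 30, Pat), (1998, 30, Wes), (1998, 4, Ola), (1998, 4, Pat), (1998, 4, Wes), (1998, 5, Ola), (1998, 5, Pat), (1998, 5, Wes), (2010, 25, Cal), (2010, 25, Gus), (2010, 25, Quin), (2010, 25, Vic), (2010, 25, Wes)}
Projecting to year, sname (9 duplicate(s) eliminated): {(1998, Ola), (1998, Pat), (1998, Wes), (2010, Cal), (2010, Gus), (2010, Quin), (2010, Vic), (2010, Wes)}
Apply σ_{sname ≠ Quin}; surviving tuples: {(1998, Ola), (1998, Pat), (1998, Wes), (2010, Cal), (2010, Gus), (2010, Vic), (2010, Wes)}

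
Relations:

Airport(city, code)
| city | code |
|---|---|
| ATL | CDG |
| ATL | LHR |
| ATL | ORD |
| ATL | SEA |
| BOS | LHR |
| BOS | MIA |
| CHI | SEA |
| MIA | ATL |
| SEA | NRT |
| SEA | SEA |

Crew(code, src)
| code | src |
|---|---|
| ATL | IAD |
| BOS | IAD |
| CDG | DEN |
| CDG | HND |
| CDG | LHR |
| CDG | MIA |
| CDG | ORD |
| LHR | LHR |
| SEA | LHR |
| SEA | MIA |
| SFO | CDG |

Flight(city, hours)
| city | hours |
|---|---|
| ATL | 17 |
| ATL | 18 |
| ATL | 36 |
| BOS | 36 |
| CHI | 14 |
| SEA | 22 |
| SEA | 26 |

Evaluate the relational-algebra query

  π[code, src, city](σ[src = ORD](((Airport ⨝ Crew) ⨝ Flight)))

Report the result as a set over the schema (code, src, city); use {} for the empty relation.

{(CDG, ORD, ATL)}

Natural join on code: {(ATL, CDG, DEN), (ATL, CDG, HND), (ATL, CDG, LHR), (ATL, CDG, MIA), (ATL, CDG, ORD), (ATL, LHR, LHR), (ATL, SEA, LHR), (ATL, SEA, MIA), (BOS, LHR, LHR), (CHI, SEA, LHR), (CHI, SEA, MIA), (MIA, ATL, IAD), (SEA, SEA, LHR), (SEA, SEA, MIA)}
Natural join on city: {(ATL, CDG, DEN, 17), (ATL, CDG, DEN, 18), (ATL, CDG, DEN, 36), (ATL, CDG, HND, 17), (ATL, CDG, HND, 18), (ATL, CDG, HND, 36), (ATL, CDG, LHR, 17), (ATL, CDG, LHR, 18), (ATL, CDG, LHR, 36), (ATL, CDG, MIA, 17), (ATL, CDG, MIA, 18), (ATL, CDG, MIA, 36), (ATL, CDG, ORD, 17), (ATL, CDG, ORD, 18), (ATL, CDG, ORD, 36), (ATL, LHR, LHR, 17), (ATL, LHR, LHR, 18), (ATL, LHR, LHR, 36), (ATL, SEA, LHR, 17), (ATL, SEA, LHR, 18), (ATL, SEA, LHR, 36), (ATL, SEA, MIA, 17), (ATL, SEA, MIA, 18), (ATL, SEA, MIA, 36), (BOS, LHR, LHR, 36), (CHI, SEA, LHR, 14), (CHI, SEA, MIA, 14), (SEA, SEA, LHR, 22), (SEA, SEA, LHR, 26), (SEA, SEA, MIA, 22), (SEA, SEA, MIA, 26)}
Apply σ_{src = ORD}; surviving tuples: {(ATL, CDG, ORD, 17), (ATL, CDG, ORD, 18), (ATL, CDG, ORD, 36)}
π_{code, src, city} gives {(CDG, ORD, ATL)} (2 duplicate(s) eliminated).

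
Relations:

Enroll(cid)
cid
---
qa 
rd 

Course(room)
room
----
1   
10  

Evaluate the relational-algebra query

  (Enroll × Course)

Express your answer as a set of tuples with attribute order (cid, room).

{(qa, 1), (qa, 10), (rd, 1), (rd, 10)}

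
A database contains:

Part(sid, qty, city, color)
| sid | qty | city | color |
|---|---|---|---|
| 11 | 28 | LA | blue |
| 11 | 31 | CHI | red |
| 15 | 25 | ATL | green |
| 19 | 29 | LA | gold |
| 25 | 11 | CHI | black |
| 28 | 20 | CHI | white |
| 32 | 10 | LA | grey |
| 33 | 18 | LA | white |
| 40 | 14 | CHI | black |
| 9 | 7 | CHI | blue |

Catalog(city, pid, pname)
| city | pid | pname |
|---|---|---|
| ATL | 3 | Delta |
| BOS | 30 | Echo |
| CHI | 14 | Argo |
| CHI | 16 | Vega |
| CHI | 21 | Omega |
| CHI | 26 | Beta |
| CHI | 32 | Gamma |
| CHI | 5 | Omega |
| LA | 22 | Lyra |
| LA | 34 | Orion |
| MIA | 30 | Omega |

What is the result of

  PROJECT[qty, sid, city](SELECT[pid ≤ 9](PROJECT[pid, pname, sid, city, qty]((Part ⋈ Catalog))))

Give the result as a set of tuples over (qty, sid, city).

{(11, 25, CHI), (14, 40, CHI), (20, 28, CHI), (25, 15, ATL), (31, 11, CHI), (7, 9, CHI)}

Joining Part and Catalog on city yields {(11, 28, LA, blue, 22, Lyra), (11, 28, LA, blue, 34, Orion), (11, 31, CHI, red, 14, Argo), (11, 31, CHI, red, 16, Vega), (11, 31, CHI, red, 21, Omega), (11, 31, CHI, red, 26, Beta), (11, 31, CHI, red, 32, Gamma), (11, 31, CHI, red, 5, Omega), (15, 25, ATL, green, 3, Delta), (19, 29, LA, gold, 22, Lyra), (19, 29, LA, gold, 34, Orion), (25, 11, CHI, black, 14, Argo), (25, 11, CHI, black, 16, Vega), (25, 11, CHI, black, 21, Omega), (25, 11, CHI, black, 26, Beta), (25, 11, CHI, black, 32, Gamma), (25, 11, CHI, black, 5, Omega), (28, 20, CHI, white, 14, Argo), (28, 20, CHI, white, 16, Vega), (28, 20, CHI, white, 21, Omega), (28, 20, CHI, white, 26, Beta), (28, 20, CHI, white, 32, Gamma), (28, 20, CHI, white, 5, Omega), (32, 10, LA, grey, 22, Lyra), (32, 10, LA, grey, 34, Orion), (33, 18, LA, white, 22, Lyra), (33, 18, LA, white, 34, Orion), (40, 14, CHI, black, 14, Argo), (40, 14, CHI, black, 16, Vega), (40, 14, CHI, black, 21, Omega), (40, 14, CHI, black, 26, Beta), (40, 14, CHI, black, 32, Gamma), (40, 14, CHI, black, 5, Omega), (9, 7, CHI, blue, 14, Argo), (9, 7, CHI, blue, 16, Vega), (9, 7, CHI, blue, 21, Omega), (9, 7, CHI, blue, 26, Beta), (9, 7, CHI, blue, 32, Gamma), (9, 7, CHI, blue, 5, Omega)}.
π[pid, pname, sid, city, qty]: project onto (pid, pname, sid, city, qty) → {(14, Argo, 11, CHI, 31), (14, Argo, 25, CHI, 11), (14, Argo, 28, CHI, 20), (14, Argo, 40, CHI, 14), (14, Argo, 9, CHI, 7), (16, Vega, 11, CHI, 31), (16, Vega, 25, CHI, 11), (16, Vega, 28, CHI, 20), (16, Vega, 40, CHI, 14), (16, Vega, 9, CHI, 7), (21, Omega, 11, CHI, 31), (21, Omega, 25, CHI, 11), (21, Omega, 28, CHI, 20), (21, Omega, 40, CHI, 14), (21, Omega, 9, CHI, 7), (22, Lyra, 11, LA, 28), (22, Lyra, 19, LA, 29), (22, Lyra, 32, LA, 10), (22, Lyra, 33, LA, 18), (26, Beta, 11, CHI, 31), (26, Beta, 25, CHI, 11), (26, Beta, 28, CHI, 20), (26, Beta, 40, CHI, 14), (26, Beta, 9, CHI, 7), (3, Delta, 15, ATL, 25), (32, Gamma, 11, CHI, 31), (32, Gamma, 25, CHI, 11), (32, Gamma, 28, CHI, 20), (32, Gamma, 40, CHI, 14), (32, Gamma, 9, CHI, 7), (34, Orion, 11, LA, 28), (34, Orion, 19, LA, 29), (34, Orion, 32, LA, 10), (34, Orion, 33, LA, 18), (5, Omega, 11, CHI, 31), (5, Omega, 25, CHI, 11), (5, Omega, 28, CHI, 20), (5, Omega, 40, CHI, 14), (5, Omega, 9, CHI, 7)}
Apply σ_{pid ≤ 9}; surviving tuples: {(3, Delta, 15, ATL, 25), (5, Omega, 11, CHI, 31), (5, Omega, 25, CHI, 11), (5, Omega, 28, CHI, 20), (5, Omega, 40, CHI, 14), (5, Omega, 9, CHI, 7)}
π[qty, sid, city]: project onto (qty, sid, city) → {(11, 25, CHI), (14, 40, CHI), (20, 28, CHI), (25, 15, ATL), (31, 11, CHI), (7, 9, CHI)}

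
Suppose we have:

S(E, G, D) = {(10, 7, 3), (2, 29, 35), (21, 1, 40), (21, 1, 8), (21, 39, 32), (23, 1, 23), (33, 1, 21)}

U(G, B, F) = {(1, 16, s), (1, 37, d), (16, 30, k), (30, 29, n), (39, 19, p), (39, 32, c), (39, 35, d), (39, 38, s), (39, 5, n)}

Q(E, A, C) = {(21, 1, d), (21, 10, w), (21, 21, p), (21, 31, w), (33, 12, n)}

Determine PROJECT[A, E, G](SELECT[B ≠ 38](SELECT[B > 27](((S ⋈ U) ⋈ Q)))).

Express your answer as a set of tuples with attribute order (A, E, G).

{(1, 21, 1), (1, 21, 39), (10, 21, 1), (10, 21, 39), (12, 33, 1), (21, 21, 1), (21, 21, 39), (31, 21, 1), (31, 21, 39)}

Natural join on G: {(21, 1, 40, 16, s), (21, 1, 40, 37, d), (21, 1, 8, 16, s), (21, 1, 8, 37, d), (21, 39, 32, 19, p), (21, 39, 32, 32, c), (21, 39, 32, 35, d), (21, 39, 32, 38, s), (21, 39, 32, 5, n), (23, 1, 23, 16, s), (23, 1, 23, 37, d), (33, 1, 21, 16, s), (33, 1, 21, 37, d)}
Natural join on E: {(21, 1, 40, 16, s, 1, d), (21, 1, 40, 16, s, 10, w), (21, 1, 40, 16, s, 21, p), (21, 1, 40, 16, s, 31, w), (21, 1, 40, 37, d, 1, d), (21, 1, 40, 37, d, 10, w), (21, 1, 40, 37, d, 21, p), (21, 1, 40, 37, d, 31, w), (21, 1, 8, 16, s, 1, d), (21, 1, 8, 16, s, 10, w), (21, 1, 8, 16, s, 21, p), (21, 1, 8, 16, s, 31, w), (21, 1, 8, 37, d, 1, d), (21, 1, 8, 37, d, 10, w), (21, 1, 8, 37, d, 21, p), (21, 1, 8, 37, d, 31, w), (21, 39, 32, 19, p, 1, d), (21, 39, 32, 19, p, 10, w), (21, 39, 32, 19, p, 21, p), (21, 39, 32, 19, p, 31, w), (21, 39, 32, 32, c, 1, d), (21, 39, 32, 32, c, 10, w), (21, 39, 32, 32, c, 21, p), (21, 39, 32, 32, c, 31, w), (21, 39, 32, 35, d, 1, d), (21, 39, 32, 35, d, 10, w), (21, 39, 32, 35, d, 21, p), (21, 39, 32, 35, d, 31, w), (21, 39, 32, 38, s, 1, d), (21, 39, 32, 38, s, 10, w), (21, 39, 32, 38, s, 21, p), (21, 39, 32, 38, s, 31, w), (21, 39, 32, 5, n, 1, d), (21, 39, 32, 5, n, 10, w), (21, 39, 32, 5, n, 21, p), (21, 39, 32, 5, n, 31, w), (33, 1, 21, 16, s, 12, n), (33, 1, 21, 37, d, 12, n)}
Apply σ_{B > 27}; surviving tuples: {(21, 1, 40, 37, d, 1, d), (21, 1, 40, 37, d, 10, w), (21, 1, 40, 37, d, 21, p), (21, 1, 40, 37, d, 31, w), (21, 1, 8, 37, d, 1, d), (21, 1, 8, 37, d, 10, w), (21, 1, 8, 37, d, 21, p), (21, 1, 8, 37, d, 31, w), (21, 39, 32, 32, c, 1, d), (21, 39, 32, 32, c, 10, w), (21, 39, 32, 32, c, 21, p), (21, 39, 32, 32, c, 31, w), (21, 39, 32, 35, d, 1, d), (21, 39, 32, 35, d, 10, w), (21, 39, 32, 35, d, 21, p), (21, 39, 32, 35, d, 31, w), (21, 39, 32, 38, s, 1, d), (21, 39, 32, 38, s, 10, w), (21, 39, 32, 38, s, 21, p), (21, 39, 32, 38, s, 31, w), (33, 1, 21, 37, d, 12, n)}
Apply σ_{B ≠ 38}; surviving tuples: {(21, 1, 40, 37, d, 1, d), (21, 1, 40, 37, d, 10, w), (21, 1, 40, 37, d, 21, p), (21, 1, 40, 37, d, 31, w), (21, 1, 8, 37, d, 1, d), (21, 1, 8, 37, d, 10, w), (21, 1, 8, 37, d, 21, p), (21, 1, 8, 37, d, 31, w), (21, 39, 32, 32, c, 1, d), (21, 39, 32, 32, c, 10, w), (21, 39, 32, 32, c, 21, p), (21, 39, 32, 32, c, 31, w), (21, 39, 32, 35, d, 1, d), (21, 39, 32, 35, d, 10, w), (21, 39, 32, 35, d, 21, p), (21, 39, 32, 35, d, 31, w), (33, 1, 21, 37, d, 12, n)}
Keep only column(s) A, E, G (8 duplicate(s) eliminated): {(1, 21, 1), (1, 21, 39), (10, 21, 1), (10, 21, 39), (12, 33, 1), (21, 21, 1), (21, 21, 39), (31, 21, 1), (31, 21, 39)}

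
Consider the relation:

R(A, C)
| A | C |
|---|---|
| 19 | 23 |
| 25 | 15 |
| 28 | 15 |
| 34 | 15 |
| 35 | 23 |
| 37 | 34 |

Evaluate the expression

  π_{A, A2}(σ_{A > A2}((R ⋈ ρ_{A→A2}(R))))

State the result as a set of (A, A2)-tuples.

{(28, 25), (34, 25), (34, 28), (35, 19)}

ρ[A→A2]: schema becomes (A2, C); tuples unchanged.
R ⋈ ρ_{A→A2}(R) (natural join on C): {(19, 23, 19), (19, 23, 35), (25, 15, 25), (25, 15, 28), (25, 15, 34), (28, 15, 25), (28, 15, 28), (28, 15, 34), (34, 15, 25), (34, 15, 28), (34, 15, 34), (35, 23, 19), (35, 23, 35), (37, 34, 37)}
σ[A > A2]: keep tuples satisfying A > A2 → {(28, 15, 25), (34, 15, 25), (34, 15, 28), (35, 23, 19)}
Keep only column(s) A, A2: {(28, 25), (34, 25), (34, 28), (35, 19)}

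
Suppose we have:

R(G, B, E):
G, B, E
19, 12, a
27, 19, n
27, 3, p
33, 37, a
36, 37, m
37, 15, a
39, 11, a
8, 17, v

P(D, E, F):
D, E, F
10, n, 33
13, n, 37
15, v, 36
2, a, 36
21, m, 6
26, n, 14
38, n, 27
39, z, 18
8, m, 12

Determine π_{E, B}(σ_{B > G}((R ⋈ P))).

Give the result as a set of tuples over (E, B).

{(a, 37), (m, 37), (v, 17)}

R ⋈ P (natural join on E): {(19, 12, a, 2, 36), (27, 19, n, 10, 33), (27, 19, n, 13, 37), (27, 19, n, 26, 14), (27, 19, n, 38, 27), (33, 37, a, 2, 36), (36, 37, m, 21, 6), (36, 37, m, 8, 12), (37, 15, a, 2, 36), (39, 11, a, 2, 36), (8, 17, v, 15, 36)}
Apply σ_{B > G}; surviving tuples: {(33, 37, a, 2, 36), (36, 37, m, 21, 6), (36, 37, m, 8, 12), (8, 17, v, 15, 36)}
π[E, B]: project onto (E, B) (1 duplicate(s) eliminated) → {(a, 37), (m, 37), (v, 17)}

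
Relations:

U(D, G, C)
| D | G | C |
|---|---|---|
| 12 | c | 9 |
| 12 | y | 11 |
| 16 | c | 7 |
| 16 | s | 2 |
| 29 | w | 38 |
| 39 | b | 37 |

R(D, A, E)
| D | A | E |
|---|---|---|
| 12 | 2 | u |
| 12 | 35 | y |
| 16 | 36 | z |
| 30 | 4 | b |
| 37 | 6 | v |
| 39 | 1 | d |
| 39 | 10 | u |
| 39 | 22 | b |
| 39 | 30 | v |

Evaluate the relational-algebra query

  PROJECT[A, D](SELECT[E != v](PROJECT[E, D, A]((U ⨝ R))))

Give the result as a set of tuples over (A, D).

{(1, 39), (10, 39), (2, 12), (22, 39), (35, 12), (36, 16)}

Natural join on D: {(12, c, 9, 2, u), (12, c, 9, 35, y), (12, y, 11, 2, u), (12, y, 11, 35, y), (16, c, 7, 36, z), (16, s, 2, 36, z), (39, b, 37, 1, d), (39, b, 37, 10, u), (39, b, 37, 22, b), (39, b, 37, 30, v)}
π[E, D, A]: project onto (E, D, A) (3 duplicate(s) eliminated) → {(b, 39, 22), (d, 39, 1), (u, 12, 2), (u, 39, 10), (v, 39, 30), (y, 12, 35), (z, 16, 36)}
Selection E != v: {(b, 39, 22), (d, 39, 1), (u, 12, 2), (u, 39, 10), (y, 12, 35), (z, 16, 36)}
π[A, D]: project onto (A, D) → {(1, 39), (10, 39), (2, 12), (22, 39), (35, 12), (36, 16)}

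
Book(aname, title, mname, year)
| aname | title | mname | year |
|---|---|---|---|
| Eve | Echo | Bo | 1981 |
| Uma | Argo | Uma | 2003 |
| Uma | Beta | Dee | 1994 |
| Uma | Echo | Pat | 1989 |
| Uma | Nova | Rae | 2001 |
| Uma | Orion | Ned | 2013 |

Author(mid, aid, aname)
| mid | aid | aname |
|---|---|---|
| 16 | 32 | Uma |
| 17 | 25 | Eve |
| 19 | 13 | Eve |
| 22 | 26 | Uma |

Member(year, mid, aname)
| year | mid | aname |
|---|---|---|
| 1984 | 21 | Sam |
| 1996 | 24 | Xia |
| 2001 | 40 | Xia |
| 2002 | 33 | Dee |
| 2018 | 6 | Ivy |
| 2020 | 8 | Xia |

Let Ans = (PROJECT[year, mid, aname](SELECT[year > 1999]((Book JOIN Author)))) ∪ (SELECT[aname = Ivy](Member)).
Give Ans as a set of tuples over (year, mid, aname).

Joining Book and Author on aname yields {(Eve, Echo, Bo, 1981, 17, 25), (Eve, Echo, Bo, 1981, 19, 13), (Uma, Argo, Uma, 2003, 16, 32), (Uma, Argo, Uma, 2003, 22, 26), (Uma, Beta, Dee, 1994, 16, 32), (Uma, Beta, Dee, 1994, 22, 26), (Uma, Echo, Pat, 1989, 16, 32), (Uma, Echo, Pat, 1989, 22, 26), (Uma, Nova, Rae, 2001, 16, 32), (Uma, Nova, Rae, 2001, 22, 26), (Uma, Orion, Ned, 2013, 16, 32), (Uma, Orion, Ned, 2013, 22, 26)}.
Filtering on year > 1999 leaves {(Uma, Argo, Uma, 2003, 16, 32), (Uma, Argo, Uma, 2003, 22, 26), (Uma, Nova, Rae, 2001, 16, 32), (Uma, Nova, Rae, 2001, 22, 26), (Uma, Orion, Ned, 2013, 16, 32), (Uma, Orion, Ned, 2013, 22, 26)}.
Keep only column(s) year, mid, aname: {(2001, 16, Uma), (2001, 22, Uma), (2003, 16, Uma), (2003, 22, Uma), (2013, 16, Uma), (2013, 22, Uma)}
Filtering on aname = Ivy leaves {(2018, 6, Ivy)}.
Taking the union: {(2001, 16, Uma), (2001, 22, Uma), (2003, 16, Uma), (2003, 22, Uma), (2013, 16, Uma), (2013, 22, Uma), (2018, 6, Ivy)}

{(2001, 16, Uma), (2001, 22, Uma), (2003, 16, Uma), (2003, 22, Uma), (2013, 16, Uma), (2013, 22, Uma), (2018, 6, Ivy)}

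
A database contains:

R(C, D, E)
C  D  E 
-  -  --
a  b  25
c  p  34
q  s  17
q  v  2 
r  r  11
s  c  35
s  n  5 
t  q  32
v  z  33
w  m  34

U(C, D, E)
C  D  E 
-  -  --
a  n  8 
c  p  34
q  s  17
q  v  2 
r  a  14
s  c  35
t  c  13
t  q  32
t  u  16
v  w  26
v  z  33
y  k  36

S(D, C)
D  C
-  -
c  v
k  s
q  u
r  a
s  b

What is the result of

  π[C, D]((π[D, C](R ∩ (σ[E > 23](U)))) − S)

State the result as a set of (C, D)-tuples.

σ[E > 23]: keep tuples satisfying E > 23 → {(c, p, 34), (s, c, 35), (t, q, 32), (v, w, 26), (v, z, 33), (y, k, 36)}
Taking the intersection: {(c, p, 34), (s, c, 35), (t, q, 32), (v, z, 33)}
π[D, C]: project onto (D, C) → {(c, s), (p, c), (q, t), (z, v)}
Taking the difference: {(c, s), (p, c), (q, t), (z, v)}
π[C, D]: project onto (C, D) → {(c, p), (s, c), (t, q), (v, z)}

{(c, p), (s, c), (t, q), (v, z)}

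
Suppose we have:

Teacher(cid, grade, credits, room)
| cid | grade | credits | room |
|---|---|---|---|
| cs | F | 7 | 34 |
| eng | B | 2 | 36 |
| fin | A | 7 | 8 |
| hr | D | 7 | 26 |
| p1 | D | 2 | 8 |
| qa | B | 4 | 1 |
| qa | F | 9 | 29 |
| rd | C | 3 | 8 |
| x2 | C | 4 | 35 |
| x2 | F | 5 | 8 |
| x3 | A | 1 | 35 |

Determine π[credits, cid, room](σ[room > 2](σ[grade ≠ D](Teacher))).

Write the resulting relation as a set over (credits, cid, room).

Filtering on grade ≠ D leaves {(cs, F, 7, 34), (eng, B, 2, 36), (fin, A, 7, 8), (qa, B, 4, 1), (qa, F, 9, 29), (rd, C, 3, 8), (x2, C, 4, 35), (x2, F, 5, 8), (x3, A, 1, 35)}.
Filtering on room > 2 leaves {(cs, F, 7, 34), (eng, B, 2, 36), (fin, A, 7, 8), (qa, F, 9, 29), (rd, C, 3, 8), (x2, C, 4, 35), (x2, F, 5, 8), (x3, A, 1, 35)}.
π[credits, cid, room]: project onto (credits, cid, room) → {(1, x3, 35), (2, eng, 36), (3, rd, 8), (4, x2, 35), (5, x2, 8), (7, cs, 34), (7, fin, 8), (9, qa, 29)}

{(1, x3, 35), (2, eng, 36), (3, rd, 8), (4, x2, 35), (5, x2, 8), (7, cs, 34), (7, fin, 8), (9, qa, 29)}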